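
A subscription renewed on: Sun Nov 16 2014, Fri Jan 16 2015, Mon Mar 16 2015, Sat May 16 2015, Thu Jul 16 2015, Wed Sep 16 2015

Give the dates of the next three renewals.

Mon Nov 16 2015, Sat Jan 16 2016, Wed Mar 16 2016

Each date is the 16th; the gaps (61, 59, 61, 61, 62) track the month lengths.
The rule is the 16th of every 2 months.
Next: November 2015 → Mon Nov 16 2015.
January 2016: Sat Jan 16 2016.
Next: March 2016 → Wed Mar 16 2016.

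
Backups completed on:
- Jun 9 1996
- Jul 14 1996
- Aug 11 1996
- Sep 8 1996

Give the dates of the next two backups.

All dates are Sundays, 35, 28, 28 days apart.
Specifically, the 2nd Sunday of each month.
2nd Sunday of October 1996: Oct 13 1996.
November 1996 — 2nd Sunday is Nov 10 1996.

Oct 13 1996, Nov 10 1996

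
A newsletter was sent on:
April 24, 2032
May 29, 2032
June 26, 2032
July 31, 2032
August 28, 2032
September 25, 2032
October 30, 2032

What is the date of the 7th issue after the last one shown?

May 28, 2033

All Saturdays; the gaps (35, 28, 35, 28, 28, 35) vary with month length.
This is the last Saturday of each month.
Last Saturday of November 2032: November 27, 2032.
Last Saturday of December 2032: December 25, 2032.
Last Saturday of January 2033: January 29, 2033.
February 2033 ends with Saturday February 26, 2033.
March 2033 ends with Saturday March 26, 2033.
Last Saturday of April 2033: April 30, 2033.
May 2033 ends with Saturday May 28, 2033.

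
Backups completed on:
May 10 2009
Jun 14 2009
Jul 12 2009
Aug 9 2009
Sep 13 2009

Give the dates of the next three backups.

These are Sundays at 28- or 35-day spacing (35, 28, 28, 35).
The pattern: 2nd Sunday of the month.
2nd Sunday of October 2009: Oct 11 2009.
November 2009 — 2nd Sunday is Nov 8 2009.
December 2009 — 2nd Sunday is Dec 13 2009.

Oct 11 2009, Nov 8 2009, Dec 13 2009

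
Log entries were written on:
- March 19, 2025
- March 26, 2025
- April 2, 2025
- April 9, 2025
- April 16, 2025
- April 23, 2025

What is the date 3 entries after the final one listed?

Every event comes 7 days after the last (7, 7, 7, 7, 7).
April 23, 2025 + 7 days = April 30, 2025.
April 30, 2025 + 7 days = May 7, 2025.
May 7, 2025 + 7 days = May 14, 2025.

May 14, 2025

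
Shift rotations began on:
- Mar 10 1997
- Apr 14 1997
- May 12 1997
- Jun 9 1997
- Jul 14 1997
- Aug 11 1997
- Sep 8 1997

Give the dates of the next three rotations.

All dates are Mondays, 35, 28, 28, 35, 28, 28 days apart.
Specifically, the 2nd Monday of each month.
October 1997 — 2nd Monday is Oct 13 1997.
November 1997 — 2nd Monday is Nov 10 1997.
2nd Monday of December 1997: Dec 8 1997.

Oct 13 1997, Nov 10 1997, Dec 8 1997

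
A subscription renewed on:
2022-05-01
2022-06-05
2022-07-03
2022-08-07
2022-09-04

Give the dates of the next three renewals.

These are Sundays at 28- or 35-day spacing (35, 28, 35, 28).
The pattern: 1st Sunday of the month.
October 2022 — 1st Sunday is 2022-10-02.
November 2022 — 1st Sunday is 2022-11-06.
December 2022 — 1st Sunday is 2022-12-04.

2022-10-02, 2022-11-06, 2022-12-04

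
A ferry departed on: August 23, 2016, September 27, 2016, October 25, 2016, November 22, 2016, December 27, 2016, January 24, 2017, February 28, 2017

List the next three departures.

March 28, 2017; April 25, 2017; May 23, 2017

These are Tuesdays at 28- or 35-day spacing (35, 28, 28, 35, 28, 35).
The pattern: 4th Tuesday of the month.
March 2017 — 4th Tuesday is March 28, 2017.
April 2017 — 4th Tuesday is April 25, 2017.
May 2017 — 4th Tuesday is May 23, 2017.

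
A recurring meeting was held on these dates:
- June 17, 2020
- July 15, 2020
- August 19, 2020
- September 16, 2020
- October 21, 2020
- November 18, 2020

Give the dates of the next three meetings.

December 16, 2020; January 20, 2021; February 17, 2021

All dates are Wednesdays, 28, 35, 28, 35, 28 days apart.
Specifically, the 3rd Wednesday of each month.
December 2020 — 3rd Wednesday is December 16, 2020.
January 2021 — 3rd Wednesday is January 20, 2021.
3rd Wednesday of February 2021: February 17, 2021.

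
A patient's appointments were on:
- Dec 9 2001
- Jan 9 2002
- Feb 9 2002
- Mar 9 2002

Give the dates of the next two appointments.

Apr 9 2002, May 9 2002

Gaps: 31, 31, 28 days — not constant. Every event is on the 9th of the month.
Pattern: the 9th of each month.
April 2002: Apr 9 2002.
May 2002: May 9 2002.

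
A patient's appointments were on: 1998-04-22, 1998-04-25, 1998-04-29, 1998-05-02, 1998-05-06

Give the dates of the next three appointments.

Gaps: 3, 4, 3, 4 days — not constant, but cyclic with period 2.
The events fall on every Wednesday and Saturday.
Next Saturday: 1998-05-09.
The following Wednesday is 1998-05-13.
The following Saturday is 1998-05-16.

1998-05-09, 1998-05-13, 1998-05-16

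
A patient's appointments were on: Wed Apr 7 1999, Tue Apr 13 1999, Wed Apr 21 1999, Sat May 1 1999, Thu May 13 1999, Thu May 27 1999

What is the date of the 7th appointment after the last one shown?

Gaps: 6, 8, 10, 12, 14 days — each gap is 2 larger than the previous one.
Next gap: 16 days. Thu May 27 1999 + 16 days = Sat Jun 12 1999.
Next gap: 18 days. Sat Jun 12 1999 + 18 days = Wed Jun 30 1999.
Next gap: 20 days. Wed Jun 30 1999 + 20 days = Tue Jul 20 1999.
Next gap: 22 days. Tue Jul 20 1999 + 22 days = Wed Aug 11 1999.
Next gap: 24 days. Wed Aug 11 1999 + 24 days = Sat Sep 4 1999.
Next gap: 26 days. Sat Sep 4 1999 + 26 days = Thu Sep 30 1999.
Next gap: 28 days. Thu Sep 30 1999 + 28 days = Thu Oct 28 1999.

Thu Oct 28 1999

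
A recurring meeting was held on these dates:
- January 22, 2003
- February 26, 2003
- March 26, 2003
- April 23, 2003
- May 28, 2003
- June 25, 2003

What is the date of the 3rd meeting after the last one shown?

Gaps: 35, 28, 28, 35, 28 days — a mix of 28 and 35. Every date is a Wednesday.
Each is the 4th Wednesday of its month.
July 2003 — 4th Wednesday is July 23, 2003.
August 2003 — 4th Wednesday is August 27, 2003.
September 2003 — 4th Wednesday is September 24, 2003.

September 24, 2003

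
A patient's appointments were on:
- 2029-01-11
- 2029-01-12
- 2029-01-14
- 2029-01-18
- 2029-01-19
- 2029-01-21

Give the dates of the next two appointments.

2029-01-25, 2029-01-26

Gaps: 1, 2, 4, 1, 2 days — not constant, but cyclic with period 3.
The events fall on every Thursday, Friday and Sunday.
Next Thursday: 2029-01-25.
Next Friday: 2029-01-26.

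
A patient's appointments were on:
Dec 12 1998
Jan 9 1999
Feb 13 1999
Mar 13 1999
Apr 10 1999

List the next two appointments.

May 8 1999, Jun 12 1999

These are Saturdays at 28- or 35-day spacing (28, 35, 28, 28).
The pattern: 2nd Saturday of the month.
2nd Saturday of May 1999: May 8 1999.
June 1999 — 2nd Saturday is Jun 12 1999.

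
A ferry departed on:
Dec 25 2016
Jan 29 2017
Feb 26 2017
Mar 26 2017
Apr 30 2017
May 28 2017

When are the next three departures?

These are Sundays with 35, 28, 28, 35, 28-day gaps.
Each is the final Sunday of its month — Jan 29 2017 is past the 28th, so '4th Sunday' doesn't fit.
June 2017 ends with Sunday Jun 25 2017.
July 2017 ends with Sunday Jul 30 2017.
August 2017 ends with Sunday Aug 27 2017.

Jun 25 2017, Jul 30 2017, Aug 27 2017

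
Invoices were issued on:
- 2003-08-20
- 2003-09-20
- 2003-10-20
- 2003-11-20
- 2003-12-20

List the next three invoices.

Each date is the 20th; the gaps (31, 30, 31, 30) track the month lengths.
The rule is the 20th of each month.
January 2004: 2004-01-20.
Next: February 2004 → 2004-02-20.
Next: March 2004 → 2004-03-20.

2004-01-20, 2004-02-20, 2004-03-20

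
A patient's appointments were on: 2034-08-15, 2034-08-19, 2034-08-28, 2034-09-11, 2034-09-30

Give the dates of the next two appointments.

2034-10-24, 2034-11-22

Gaps: 4, 9, 14, 19 days — each gap is 5 larger than the previous one.
Next gap: 24 days. 2034-09-30 + 24 days = 2034-10-24.
Next gap: 29 days. 2034-10-24 + 29 days = 2034-11-22.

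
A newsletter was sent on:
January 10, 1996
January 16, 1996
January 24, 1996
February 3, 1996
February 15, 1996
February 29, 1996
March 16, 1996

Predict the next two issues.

The spacing grows by 2 each time: 6, 8, 10, 12, 14, 16 days.
Next gap: 18 days. March 16, 1996 + 18 days = April 3, 1996.
Next gap: 20 days. April 3, 1996 + 20 days = April 23, 1996.

April 3, 1996; April 23, 1996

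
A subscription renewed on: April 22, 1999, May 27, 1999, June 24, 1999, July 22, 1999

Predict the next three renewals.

All dates are Thursdays, 35, 28, 28 days apart.
Specifically, the 4th Thursday of each month.
August 1999 — 4th Thursday is August 26, 1999.
September 1999 — 4th Thursday is September 23, 1999.
4th Thursday of October 1999: October 28, 1999.

August 26, 1999; September 23, 1999; October 28, 1999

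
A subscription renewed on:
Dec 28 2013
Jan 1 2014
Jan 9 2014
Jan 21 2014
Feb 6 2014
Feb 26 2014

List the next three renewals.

The spacing grows by 4 each time: 4, 8, 12, 16, 20 days.
Next gap: 24 days. Feb 26 2014 + 24 days = Mar 22 2014.
Next gap: 28 days. Mar 22 2014 + 28 days = Apr 19 2014.
Next gap: 32 days. Apr 19 2014 + 32 days = May 21 2014.

Mar 22 2014, Apr 19 2014, May 21 2014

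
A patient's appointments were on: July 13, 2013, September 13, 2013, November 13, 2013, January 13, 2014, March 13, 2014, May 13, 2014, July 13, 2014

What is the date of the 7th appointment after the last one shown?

The day-of-month is always 13 (62, 61, 61, 59, 61, 61 days between events).
So this recurs on the 13th of every 2 months.
September 2014: September 13, 2014.
November 2014: November 13, 2014.
January 2015: January 13, 2015.
March 2015: March 13, 2015.
May 2015: May 13, 2015.
Next: July 2015 → July 13, 2015.
September 2015: September 13, 2015.

September 13, 2015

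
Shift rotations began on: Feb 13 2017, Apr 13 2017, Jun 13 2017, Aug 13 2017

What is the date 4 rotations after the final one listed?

Apr 13 2018

The day-of-month is always 13 (59, 61, 61 days between events).
So this recurs on the 13th of every 2 months.
Next: October 2017 → Oct 13 2017.
Next: December 2017 → Dec 13 2017.
Next: February 2018 → Feb 13 2018.
Next: April 2018 → Apr 13 2018.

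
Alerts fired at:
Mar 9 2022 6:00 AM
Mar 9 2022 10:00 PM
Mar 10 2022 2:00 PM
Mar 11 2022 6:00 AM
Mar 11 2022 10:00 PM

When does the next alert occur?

Mar 12 2022 2:00 PM

Gaps: 16, 16, 16, 16 hours — each event is 16 hours after the previous one.
Mar 11 2022 10:00 PM + 16 h = Mar 12 2022 2:00 PM.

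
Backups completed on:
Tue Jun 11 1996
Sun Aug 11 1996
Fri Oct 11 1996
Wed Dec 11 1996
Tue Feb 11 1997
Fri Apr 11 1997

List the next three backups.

Each date is the 11th; the gaps (61, 61, 61, 62, 59) track the month lengths.
The rule is the 11th of every 2 months.
June 1997: Wed Jun 11 1997.
August 1997: Mon Aug 11 1997.
October 1997: Sat Oct 11 1997.

Wed Jun 11 1997, Mon Aug 11 1997, Sat Oct 11 1997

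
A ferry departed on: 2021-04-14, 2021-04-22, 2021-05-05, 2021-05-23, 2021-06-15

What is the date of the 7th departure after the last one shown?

The spacing grows by 5 each time: 8, 13, 18, 23 days.
Next gap: 28 days. 2021-06-15 + 28 days = 2021-07-13.
Next gap: 33 days. 2021-07-13 + 33 days = 2021-08-15.
Next gap: 38 days. 2021-08-15 + 38 days = 2021-09-22.
Next gap: 43 days. 2021-09-22 + 43 days = 2021-11-04.
Next gap: 48 days. 2021-11-04 + 48 days = 2021-12-22.
Next gap: 53 days. 2021-12-22 + 53 days = 2022-02-13.
Next gap: 58 days. 2022-02-13 + 58 days = 2022-04-12.

2022-04-12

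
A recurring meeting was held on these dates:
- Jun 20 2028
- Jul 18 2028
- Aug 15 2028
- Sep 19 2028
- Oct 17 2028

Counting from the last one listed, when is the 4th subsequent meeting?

Feb 20 2029

All dates are Tuesdays, 28, 28, 35, 28 days apart.
Specifically, the 3rd Tuesday of each month.
3rd Tuesday of November 2028: Nov 21 2028.
December 2028 — 3rd Tuesday is Dec 19 2028.
January 2029 — 3rd Tuesday is Jan 16 2029.
February 2029 — 3rd Tuesday is Feb 20 2029.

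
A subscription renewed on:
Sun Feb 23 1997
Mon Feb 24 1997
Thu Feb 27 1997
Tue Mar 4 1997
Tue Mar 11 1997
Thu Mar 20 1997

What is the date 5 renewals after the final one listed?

Intervals are 1, 3, 5, 7, 9 days — an arithmetic progression with common difference 2.
Next gap: 11 days. Thu Mar 20 1997 + 11 days = Mon Mar 31 1997.
Next gap: 13 days. Mon Mar 31 1997 + 13 days = Sun Apr 13 1997.
Next gap: 15 days. Sun Apr 13 1997 + 15 days = Mon Apr 28 1997.
Next gap: 17 days. Mon Apr 28 1997 + 17 days = Thu May 15 1997.
Next gap: 19 days. Thu May 15 1997 + 19 days = Tue Jun 3 1997.

Tue Jun 3 1997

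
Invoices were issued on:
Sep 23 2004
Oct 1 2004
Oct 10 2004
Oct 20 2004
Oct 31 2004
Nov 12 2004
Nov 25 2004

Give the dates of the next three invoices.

Intervals are 8, 9, 10, 11, 12, 13 days — an arithmetic progression with common difference 1.
Next gap: 14 days. Nov 25 2004 + 14 days = Dec 9 2004.
Next gap: 15 days. Dec 9 2004 + 15 days = Dec 24 2004.
Next gap: 16 days. Dec 24 2004 + 16 days = Jan 9 2005.

Dec 9 2004, Dec 24 2004, Jan 9 2005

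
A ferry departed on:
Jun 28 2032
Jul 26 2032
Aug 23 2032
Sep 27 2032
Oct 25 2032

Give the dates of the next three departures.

Gaps: 28, 28, 35, 28 days — a mix of 28 and 35. Every date is a Monday.
Each is the 4th Monday of its month.
November 2032 — 4th Monday is Nov 22 2032.
4th Monday of December 2032: Dec 27 2032.
January 2033 — 4th Monday is Jan 24 2033.

Nov 22 2032, Dec 27 2032, Jan 24 2033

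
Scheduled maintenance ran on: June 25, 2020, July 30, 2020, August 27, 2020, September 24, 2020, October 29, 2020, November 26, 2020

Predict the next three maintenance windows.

December 31, 2020; January 28, 2021; February 25, 2021

All Thursdays; the gaps (35, 28, 28, 35, 28) vary with month length.
This is the last Thursday of each month.
December 2020 ends with Thursday December 31, 2020.
Last Thursday of January 2021: January 28, 2021.
Last Thursday of February 2021: February 25, 2021.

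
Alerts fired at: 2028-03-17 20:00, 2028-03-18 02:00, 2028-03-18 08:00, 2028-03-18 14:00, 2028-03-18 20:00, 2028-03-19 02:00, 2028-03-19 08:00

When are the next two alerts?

2028-03-19 14:00, 2028-03-19 20:00

Gaps: 6, 6, 6, 6, 6, 6 hours — each event is 6 hours after the previous one.
2028-03-19 08:00 + 6 h = 2028-03-19 14:00.
2028-03-19 14:00 + 6 h = 2028-03-19 20:00.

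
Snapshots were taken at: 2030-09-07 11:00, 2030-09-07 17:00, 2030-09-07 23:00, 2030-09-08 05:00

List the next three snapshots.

2030-09-08 11:00, 2030-09-08 17:00, 2030-09-08 23:00

Gaps: 6, 6, 6 hours — each event is 6 hours after the previous one.
2030-09-08 05:00 + 6 h = 2030-09-08 11:00.
2030-09-08 11:00 + 6 h = 2030-09-08 17:00.
2030-09-08 17:00 + 6 h = 2030-09-08 23:00.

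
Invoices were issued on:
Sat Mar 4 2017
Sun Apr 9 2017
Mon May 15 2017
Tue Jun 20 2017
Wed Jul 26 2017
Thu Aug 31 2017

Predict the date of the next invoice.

Fri Oct 6 2017

Every event comes 36 days after the last (36, 36, 36, 36, 36).
Thu Aug 31 2017 + 36 days = Fri Oct 6 2017.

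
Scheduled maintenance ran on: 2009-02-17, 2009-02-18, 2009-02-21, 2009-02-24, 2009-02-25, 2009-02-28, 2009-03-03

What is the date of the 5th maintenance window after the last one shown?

The gap pattern 1, 3, 3, 1, 3, 3 repeats every 3 events.
These are the Tuesdays, Wednesdays and Saturdays of each week.
The following Wednesday is 2009-03-04.
The following Saturday is 2009-03-07.
The following Tuesday is 2009-03-10.
The following Wednesday is 2009-03-11.
The following Saturday is 2009-03-14.

2009-03-14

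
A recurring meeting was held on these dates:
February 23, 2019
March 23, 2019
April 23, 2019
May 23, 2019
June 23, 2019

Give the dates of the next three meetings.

July 23, 2019; August 23, 2019; September 23, 2019

Each date is the 23rd; the gaps (28, 31, 30, 31) track the month lengths.
The rule is the 23rd of each month.
July 2019: July 23, 2019.
August 2019: August 23, 2019.
September 2019: September 23, 2019.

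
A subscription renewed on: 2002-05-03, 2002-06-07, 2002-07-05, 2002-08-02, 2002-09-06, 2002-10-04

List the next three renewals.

2002-11-01, 2002-12-06, 2003-01-03

All dates are Fridays, 35, 28, 28, 35, 28 days apart.
Specifically, the 1st Friday of each month.
November 2002 — 1st Friday is 2002-11-01.
1st Friday of December 2002: 2002-12-06.
1st Friday of January 2003: 2003-01-03.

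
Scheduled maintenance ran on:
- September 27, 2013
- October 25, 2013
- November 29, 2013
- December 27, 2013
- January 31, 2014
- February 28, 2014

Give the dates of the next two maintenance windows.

March 28, 2014; April 25, 2014

All Fridays; the gaps (28, 35, 28, 35, 28) vary with month length.
This is the last Friday of each month.
March 2014 ends with Friday March 28, 2014.
Last Friday of April 2014: April 25, 2014.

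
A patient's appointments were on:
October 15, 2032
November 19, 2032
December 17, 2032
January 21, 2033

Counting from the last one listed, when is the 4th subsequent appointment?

May 20, 2033

These are Fridays at 28- or 35-day spacing (35, 28, 35).
The pattern: 3rd Friday of the month.
February 2033 — 3rd Friday is February 18, 2033.
March 2033 — 3rd Friday is March 18, 2033.
April 2033 — 3rd Friday is April 15, 2033.
May 2033 — 3rd Friday is May 20, 2033.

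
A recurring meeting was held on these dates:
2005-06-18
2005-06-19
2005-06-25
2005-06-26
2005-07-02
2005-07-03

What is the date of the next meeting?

2005-07-09

Gaps: 1, 6, 1, 6, 1 days — not constant, but cyclic with period 2.
The events fall on every Saturday and Sunday.
The following Saturday is 2005-07-09.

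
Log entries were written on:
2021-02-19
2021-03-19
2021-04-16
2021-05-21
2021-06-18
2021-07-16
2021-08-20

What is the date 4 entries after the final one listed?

Gaps: 28, 28, 35, 28, 28, 35 days — a mix of 28 and 35. Every date is a Friday.
Each is the 3rd Friday of its month.
September 2021 — 3rd Friday is 2021-09-17.
October 2021 — 3rd Friday is 2021-10-15.
November 2021 — 3rd Friday is 2021-11-19.
3rd Friday of December 2021: 2021-12-17.

2021-12-17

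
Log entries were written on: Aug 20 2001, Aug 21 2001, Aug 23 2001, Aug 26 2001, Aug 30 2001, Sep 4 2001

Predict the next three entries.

The spacing grows by 1 each time: 1, 2, 3, 4, 5 days.
Next gap: 6 days. Sep 4 2001 + 6 days = Sep 10 2001.
Next gap: 7 days. Sep 10 2001 + 7 days = Sep 17 2001.
Next gap: 8 days. Sep 17 2001 + 8 days = Sep 25 2001.

Sep 10 2001, Sep 17 2001, Sep 25 2001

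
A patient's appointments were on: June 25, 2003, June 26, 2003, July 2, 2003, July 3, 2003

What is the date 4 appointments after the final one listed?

Every event lands on a Wednesday or Thursday (gaps cycle 1, 6, 1).
So the schedule is: every Wednesday and Thursday.
The following Wednesday is July 9, 2003.
The following Thursday is July 10, 2003.
The following Wednesday is July 16, 2003.
The following Thursday is July 17, 2003.

July 17, 2003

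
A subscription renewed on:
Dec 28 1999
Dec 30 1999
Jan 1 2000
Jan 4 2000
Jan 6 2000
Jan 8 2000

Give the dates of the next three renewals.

Jan 11 2000, Jan 13 2000, Jan 15 2000

Gaps: 2, 2, 3, 2, 2 days — not constant, but cyclic with period 3.
The events fall on every Tuesday, Thursday and Saturday.
The following Tuesday is Jan 11 2000.
The following Thursday is Jan 13 2000.
The following Saturday is Jan 15 2000.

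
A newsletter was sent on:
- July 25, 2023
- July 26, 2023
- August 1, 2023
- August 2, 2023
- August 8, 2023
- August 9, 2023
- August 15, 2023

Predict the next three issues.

August 16, 2023; August 22, 2023; August 23, 2023

Every event lands on a Tuesday or Wednesday (gaps cycle 1, 6, 1, 6, 1, 6).
So the schedule is: every Tuesday and Wednesday.
Next Wednesday: August 16, 2023.
The following Tuesday is August 22, 2023.
The following Wednesday is August 23, 2023.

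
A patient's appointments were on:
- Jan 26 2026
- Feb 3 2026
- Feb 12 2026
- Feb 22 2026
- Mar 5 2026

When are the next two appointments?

Mar 17 2026, Mar 30 2026

Gaps: 8, 9, 10, 11 days — each gap is 1 larger than the previous one.
Next gap: 12 days. Mar 5 2026 + 12 days = Mar 17 2026.
Next gap: 13 days. Mar 17 2026 + 13 days = Mar 30 2026.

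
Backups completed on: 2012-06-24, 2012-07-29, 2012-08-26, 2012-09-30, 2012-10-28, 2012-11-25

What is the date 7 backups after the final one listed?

2013-06-30

All Sundays; the gaps (35, 28, 35, 28, 28) vary with month length.
This is the last Sunday of each month.
Last Sunday of December 2012: 2012-12-30.
Last Sunday of January 2013: 2013-01-27.
February 2013 ends with Sunday 2013-02-24.
March 2013 ends with Sunday 2013-03-31.
April 2013 ends with Sunday 2013-04-28.
Last Sunday of May 2013: 2013-05-26.
June 2013 ends with Sunday 2013-06-30.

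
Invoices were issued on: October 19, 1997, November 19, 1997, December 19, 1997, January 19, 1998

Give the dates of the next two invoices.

The day-of-month is always 19 (31, 30, 31 days between events).
So this recurs on the 19th of each month.
February 1998: February 19, 1998.
Next: March 1998 → March 19, 1998.

February 19, 1998; March 19, 1998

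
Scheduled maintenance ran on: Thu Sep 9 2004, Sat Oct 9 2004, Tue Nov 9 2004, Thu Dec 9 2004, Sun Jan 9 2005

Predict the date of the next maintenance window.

Wed Feb 9 2005

Gaps: 30, 31, 30, 31 days — not constant. Every event is on the 9th of the month.
Pattern: the 9th of each month.
February 2005: Wed Feb 9 2005.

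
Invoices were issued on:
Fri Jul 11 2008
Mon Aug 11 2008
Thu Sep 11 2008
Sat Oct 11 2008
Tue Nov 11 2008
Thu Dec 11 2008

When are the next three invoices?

Sun Jan 11 2009, Wed Feb 11 2009, Wed Mar 11 2009

Each date is the 11th; the gaps (31, 31, 30, 31, 30) track the month lengths.
The rule is the 11th of each month.
Next: January 2009 → Sun Jan 11 2009.
Next: February 2009 → Wed Feb 11 2009.
March 2009: Wed Mar 11 2009.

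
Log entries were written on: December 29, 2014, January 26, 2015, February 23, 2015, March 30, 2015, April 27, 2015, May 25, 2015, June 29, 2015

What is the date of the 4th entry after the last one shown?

October 26, 2015

All Mondays; the gaps (28, 28, 35, 28, 28, 35) vary with month length.
This is the last Monday of each month.
July 2015 ends with Monday July 27, 2015.
August 2015 ends with Monday August 31, 2015.
Last Monday of September 2015: September 28, 2015.
Last Monday of October 2015: October 26, 2015.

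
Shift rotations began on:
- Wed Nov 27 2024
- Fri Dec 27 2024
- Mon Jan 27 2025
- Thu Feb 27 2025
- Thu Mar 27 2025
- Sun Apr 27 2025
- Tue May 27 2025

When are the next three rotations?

Fri Jun 27 2025, Sun Jul 27 2025, Wed Aug 27 2025

Gaps: 30, 31, 31, 28, 31, 30 days — not constant. Every event is on the 27th of the month.
Pattern: the 27th of each month.
Next: June 2025 → Fri Jun 27 2025.
July 2025: Sun Jul 27 2025.
Next: August 2025 → Wed Aug 27 2025.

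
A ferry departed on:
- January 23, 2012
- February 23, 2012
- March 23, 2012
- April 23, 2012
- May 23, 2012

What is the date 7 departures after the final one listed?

December 23, 2012

Gaps: 31, 29, 31, 30 days — not constant. Every event is on the 23rd of the month.
Pattern: the 23rd of each month.
Next: June 2012 → June 23, 2012.
Next: July 2012 → July 23, 2012.
Next: August 2012 → August 23, 2012.
Next: September 2012 → September 23, 2012.
Next: October 2012 → October 23, 2012.
Next: November 2012 → November 23, 2012.
Next: December 2012 → December 23, 2012.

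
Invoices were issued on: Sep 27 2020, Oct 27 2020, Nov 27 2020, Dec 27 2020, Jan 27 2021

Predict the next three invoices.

Gaps: 30, 31, 30, 31 days — not constant. Every event is on the 27th of the month.
Pattern: the 27th of each month.
February 2021: Feb 27 2021.
March 2021: Mar 27 2021.
Next: April 2021 → Apr 27 2021.

Feb 27 2021, Mar 27 2021, Apr 27 2021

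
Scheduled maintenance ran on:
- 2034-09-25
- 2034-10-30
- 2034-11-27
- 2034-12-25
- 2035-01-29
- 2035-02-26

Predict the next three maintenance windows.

Every date is a Monday; gaps 35, 28, 28, 35, 28 days.
Each is the last Monday of its month (at least one falls on the 29th or later, ruling out '4th Monday').
March 2035 ends with Monday 2035-03-26.
Last Monday of April 2035: 2035-04-30.
May 2035 ends with Monday 2035-05-28.

2035-03-26, 2035-04-30, 2035-05-28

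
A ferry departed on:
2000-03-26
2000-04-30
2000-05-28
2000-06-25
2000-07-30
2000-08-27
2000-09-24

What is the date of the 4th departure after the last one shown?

All Sundays; the gaps (35, 28, 28, 35, 28, 28) vary with month length.
This is the last Sunday of each month.
October 2000 ends with Sunday 2000-10-29.
Last Sunday of November 2000: 2000-11-26.
December 2000 ends with Sunday 2000-12-31.
January 2001 ends with Sunday 2001-01-28.

2001-01-28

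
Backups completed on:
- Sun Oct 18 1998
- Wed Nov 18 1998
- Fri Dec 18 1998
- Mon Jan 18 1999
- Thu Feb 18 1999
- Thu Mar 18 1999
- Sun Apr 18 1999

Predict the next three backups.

Gaps: 31, 30, 31, 31, 28, 31 days — not constant. Every event is on the 18th of the month.
Pattern: the 18th of each month.
Next: May 1999 → Tue May 18 1999.
Next: June 1999 → Fri Jun 18 1999.
Next: July 1999 → Sun Jul 18 1999.

Tue May 18 1999, Fri Jun 18 1999, Sun Jul 18 1999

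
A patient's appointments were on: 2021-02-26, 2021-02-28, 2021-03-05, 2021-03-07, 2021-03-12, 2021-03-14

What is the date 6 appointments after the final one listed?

2021-04-04

The gap pattern 2, 5, 2, 5, 2 repeats every 2 events.
These are the Fridays and Sundays of each week.
The following Friday is 2021-03-19.
The following Sunday is 2021-03-21.
Next Friday: 2021-03-26.
Next Sunday: 2021-03-28.
The following Friday is 2021-04-02.
Next Sunday: 2021-04-04.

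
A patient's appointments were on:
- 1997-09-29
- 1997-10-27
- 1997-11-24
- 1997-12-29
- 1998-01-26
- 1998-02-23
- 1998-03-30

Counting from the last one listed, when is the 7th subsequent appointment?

1998-10-26

All Mondays; the gaps (28, 28, 35, 28, 28, 35) vary with month length.
This is the last Monday of each month.
Last Monday of April 1998: 1998-04-27.
Last Monday of May 1998: 1998-05-25.
June 1998 ends with Monday 1998-06-29.
July 1998 ends with Monday 1998-07-27.
Last Monday of August 1998: 1998-08-31.
Last Monday of September 1998: 1998-09-28.
Last Monday of October 1998: 1998-10-26.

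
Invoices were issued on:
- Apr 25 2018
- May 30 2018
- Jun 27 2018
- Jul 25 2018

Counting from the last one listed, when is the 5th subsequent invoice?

Every date is a Wednesday; gaps 35, 28, 28 days.
Each is the last Wednesday of its month (at least one falls on the 29th or later, ruling out '4th Wednesday').
August 2018 ends with Wednesday Aug 29 2018.
Last Wednesday of September 2018: Sep 26 2018.
Last Wednesday of October 2018: Oct 31 2018.
Last Wednesday of November 2018: Nov 28 2018.
December 2018 ends with Wednesday Dec 26 2018.

Dec 26 2018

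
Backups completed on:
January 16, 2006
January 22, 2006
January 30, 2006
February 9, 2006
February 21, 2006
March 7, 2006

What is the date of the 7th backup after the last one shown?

August 8, 2006

Gaps: 6, 8, 10, 12, 14 days — each gap is 2 larger than the previous one.
Next gap: 16 days. March 7, 2006 + 16 days = March 23, 2006.
Next gap: 18 days. March 23, 2006 + 18 days = April 10, 2006.
Next gap: 20 days. April 10, 2006 + 20 days = April 30, 2006.
Next gap: 22 days. April 30, 2006 + 22 days = May 22, 2006.
Next gap: 24 days. May 22, 2006 + 24 days = June 15, 2006.
Next gap: 26 days. June 15, 2006 + 26 days = July 11, 2006.
Next gap: 28 days. July 11, 2006 + 28 days = August 8, 2006.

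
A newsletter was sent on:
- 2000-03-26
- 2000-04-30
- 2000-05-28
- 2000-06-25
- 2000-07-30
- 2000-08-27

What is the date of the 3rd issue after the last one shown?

2000-11-26

All Sundays; the gaps (35, 28, 28, 35, 28) vary with month length.
This is the last Sunday of each month.
Last Sunday of September 2000: 2000-09-24.
Last Sunday of October 2000: 2000-10-29.
Last Sunday of November 2000: 2000-11-26.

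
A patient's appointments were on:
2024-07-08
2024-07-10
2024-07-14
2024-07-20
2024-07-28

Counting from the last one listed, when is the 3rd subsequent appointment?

Intervals are 2, 4, 6, 8 days — an arithmetic progression with common difference 2.
Next gap: 10 days. 2024-07-28 + 10 days = 2024-08-07.
Next gap: 12 days. 2024-08-07 + 12 days = 2024-08-19.
Next gap: 14 days. 2024-08-19 + 14 days = 2024-09-02.

2024-09-02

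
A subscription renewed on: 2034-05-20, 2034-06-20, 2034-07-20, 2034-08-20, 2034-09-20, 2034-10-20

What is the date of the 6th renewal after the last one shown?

2035-04-20

Each date is the 20th; the gaps (31, 30, 31, 31, 30) track the month lengths.
The rule is the 20th of each month.
November 2034: 2034-11-20.
December 2034: 2034-12-20.
January 2035: 2035-01-20.
February 2035: 2035-02-20.
Next: March 2035 → 2035-03-20.
April 2035: 2035-04-20.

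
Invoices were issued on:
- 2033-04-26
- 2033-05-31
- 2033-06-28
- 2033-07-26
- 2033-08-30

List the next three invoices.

2033-09-27, 2033-10-25, 2033-11-29

All Tuesdays; the gaps (35, 28, 28, 35) vary with month length.
This is the last Tuesday of each month.
Last Tuesday of September 2033: 2033-09-27.
Last Tuesday of October 2033: 2033-10-25.
November 2033 ends with Tuesday 2033-11-29.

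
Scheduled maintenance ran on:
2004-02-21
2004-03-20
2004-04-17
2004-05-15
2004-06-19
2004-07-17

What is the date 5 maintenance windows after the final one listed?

These are Saturdays at 28- or 35-day spacing (28, 28, 28, 35, 28).
The pattern: 3rd Saturday of the month.
August 2004 — 3rd Saturday is 2004-08-21.
3rd Saturday of September 2004: 2004-09-18.
October 2004 — 3rd Saturday is 2004-10-16.
November 2004 — 3rd Saturday is 2004-11-20.
3rd Saturday of December 2004: 2004-12-18.

2004-12-18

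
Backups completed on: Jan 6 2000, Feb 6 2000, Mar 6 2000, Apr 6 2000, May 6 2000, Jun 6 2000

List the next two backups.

Gaps: 31, 29, 31, 30, 31 days — not constant. Every event is on the 6th of the month.
Pattern: the 6th of each month.
Next: July 2000 → Jul 6 2000.
August 2000: Aug 6 2000.

Jul 6 2000, Aug 6 2000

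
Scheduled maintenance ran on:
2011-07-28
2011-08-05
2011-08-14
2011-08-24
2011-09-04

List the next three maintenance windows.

Intervals are 8, 9, 10, 11 days — an arithmetic progression with common difference 1.
Next gap: 12 days. 2011-09-04 + 12 days = 2011-09-16.
Next gap: 13 days. 2011-09-16 + 13 days = 2011-09-29.
Next gap: 14 days. 2011-09-29 + 14 days = 2011-10-13.

2011-09-16, 2011-09-29, 2011-10-13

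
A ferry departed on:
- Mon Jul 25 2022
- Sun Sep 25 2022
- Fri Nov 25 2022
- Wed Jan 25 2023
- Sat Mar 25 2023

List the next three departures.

Thu May 25 2023, Tue Jul 25 2023, Mon Sep 25 2023

Gaps: 62, 61, 61, 59 days — not constant. Every event is on the 25th of the month.
Pattern: the 25th of every 2 months.
May 2023: Thu May 25 2023.
July 2023: Tue Jul 25 2023.
Next: September 2023 → Mon Sep 25 2023.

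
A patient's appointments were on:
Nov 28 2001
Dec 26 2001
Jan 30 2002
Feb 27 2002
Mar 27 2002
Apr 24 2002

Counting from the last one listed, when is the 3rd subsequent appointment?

These are Wednesdays with 28, 35, 28, 28, 28-day gaps.
Each is the final Wednesday of its month — Jan 30 2002 is past the 28th, so '4th Wednesday' doesn't fit.
Last Wednesday of May 2002: May 29 2002.
Last Wednesday of June 2002: Jun 26 2002.
Last Wednesday of July 2002: Jul 31 2002.

Jul 31 2002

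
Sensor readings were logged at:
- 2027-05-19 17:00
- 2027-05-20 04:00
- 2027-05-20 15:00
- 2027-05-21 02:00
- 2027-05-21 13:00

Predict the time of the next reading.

2027-05-22 00:00

The interval is a steady 11 hours (11, 11, 11, 11).
2027-05-21 13:00 + 11 h = 2027-05-22 00:00.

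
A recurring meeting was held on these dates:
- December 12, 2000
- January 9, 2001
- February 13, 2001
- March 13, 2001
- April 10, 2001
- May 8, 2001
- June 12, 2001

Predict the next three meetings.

These are Tuesdays at 28- or 35-day spacing (28, 35, 28, 28, 28, 35).
The pattern: 2nd Tuesday of the month.
July 2001 — 2nd Tuesday is July 10, 2001.
August 2001 — 2nd Tuesday is August 14, 2001.
September 2001 — 2nd Tuesday is September 11, 2001.

July 10, 2001; August 14, 2001; September 11, 2001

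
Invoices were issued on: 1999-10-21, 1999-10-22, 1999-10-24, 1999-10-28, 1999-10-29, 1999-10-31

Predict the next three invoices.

The gap pattern 1, 2, 4, 1, 2 repeats every 3 events.
These are the Thursdays, Fridays and Sundays of each week.
Next Thursday: 1999-11-04.
The following Friday is 1999-11-05.
The following Sunday is 1999-11-07.

1999-11-04, 1999-11-05, 1999-11-07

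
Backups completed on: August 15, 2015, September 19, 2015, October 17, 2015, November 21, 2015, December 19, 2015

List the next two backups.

January 16, 2016; February 20, 2016

All dates are Saturdays, 35, 28, 35, 28 days apart.
Specifically, the 3rd Saturday of each month.
3rd Saturday of January 2016: January 16, 2016.
February 2016 — 3rd Saturday is February 20, 2016.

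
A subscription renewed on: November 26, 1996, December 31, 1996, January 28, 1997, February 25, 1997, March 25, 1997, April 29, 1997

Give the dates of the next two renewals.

May 27, 1997; June 24, 1997

Every date is a Tuesday; gaps 35, 28, 28, 28, 35 days.
Each is the last Tuesday of its month (at least one falls on the 29th or later, ruling out '4th Tuesday').
May 1997 ends with Tuesday May 27, 1997.
June 1997 ends with Tuesday June 24, 1997.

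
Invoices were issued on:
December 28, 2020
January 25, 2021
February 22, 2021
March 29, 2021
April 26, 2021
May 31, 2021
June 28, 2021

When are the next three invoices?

July 26, 2021; August 30, 2021; September 27, 2021

Every date is a Monday; gaps 28, 28, 35, 28, 35, 28 days.
Each is the last Monday of its month (at least one falls on the 29th or later, ruling out '4th Monday').
Last Monday of July 2021: July 26, 2021.
Last Monday of August 2021: August 30, 2021.
Last Monday of September 2021: September 27, 2021.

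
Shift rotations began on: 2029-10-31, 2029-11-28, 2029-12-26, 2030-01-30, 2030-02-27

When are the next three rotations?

2030-03-27, 2030-04-24, 2030-05-29

All Wednesdays; the gaps (28, 28, 35, 28) vary with month length.
This is the last Wednesday of each month.
March 2030 ends with Wednesday 2030-03-27.
Last Wednesday of April 2030: 2030-04-24.
Last Wednesday of May 2030: 2030-05-29.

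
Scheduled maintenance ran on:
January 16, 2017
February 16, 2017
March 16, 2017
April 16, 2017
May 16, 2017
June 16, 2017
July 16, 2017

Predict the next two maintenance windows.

Each date is the 16th; the gaps (31, 28, 31, 30, 31, 30) track the month lengths.
The rule is the 16th of each month.
August 2017: August 16, 2017.
September 2017: September 16, 2017.

August 16, 2017; September 16, 2017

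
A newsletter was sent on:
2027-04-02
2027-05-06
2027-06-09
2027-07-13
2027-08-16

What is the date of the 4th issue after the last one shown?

2027-12-30

Gaps between consecutive events: 34, 34, 34, 34 days — a constant 34-day interval.
2027-08-16 + 34 days = 2027-09-19.
2027-09-19 + 34 days = 2027-10-23.
2027-10-23 + 34 days = 2027-11-26.
2027-11-26 + 34 days = 2027-12-30.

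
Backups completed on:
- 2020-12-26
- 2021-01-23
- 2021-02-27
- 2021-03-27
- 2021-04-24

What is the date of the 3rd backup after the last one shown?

Gaps: 28, 35, 28, 28 days — a mix of 28 and 35. Every date is a Saturday.
Each is the 4th Saturday of its month.
May 2021 — 4th Saturday is 2021-05-22.
4th Saturday of June 2021: 2021-06-26.
July 2021 — 4th Saturday is 2021-07-24.

2021-07-24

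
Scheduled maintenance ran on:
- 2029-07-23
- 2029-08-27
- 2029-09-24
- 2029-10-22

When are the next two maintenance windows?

2029-11-26, 2029-12-24

Gaps: 35, 28, 28 days — a mix of 28 and 35. Every date is a Monday.
Each is the 4th Monday of its month.
4th Monday of November 2029: 2029-11-26.
4th Monday of December 2029: 2029-12-24.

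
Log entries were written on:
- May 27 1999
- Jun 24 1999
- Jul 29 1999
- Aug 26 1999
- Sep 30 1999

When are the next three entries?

Every date is a Thursday; gaps 28, 35, 28, 35 days.
Each is the last Thursday of its month (at least one falls on the 29th or later, ruling out '4th Thursday').
Last Thursday of October 1999: Oct 28 1999.
Last Thursday of November 1999: Nov 25 1999.
Last Thursday of December 1999: Dec 30 1999.

Oct 28 1999, Nov 25 1999, Dec 30 1999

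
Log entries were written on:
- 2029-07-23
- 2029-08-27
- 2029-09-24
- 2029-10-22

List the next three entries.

2029-11-26, 2029-12-24, 2030-01-28

Gaps: 35, 28, 28 days — a mix of 28 and 35. Every date is a Monday.
Each is the 4th Monday of its month.
November 2029 — 4th Monday is 2029-11-26.
4th Monday of December 2029: 2029-12-24.
January 2030 — 4th Monday is 2030-01-28.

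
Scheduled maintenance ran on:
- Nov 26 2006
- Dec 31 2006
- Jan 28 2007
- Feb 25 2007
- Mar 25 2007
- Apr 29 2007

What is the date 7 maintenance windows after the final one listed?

Every date is a Sunday; gaps 35, 28, 28, 28, 35 days.
Each is the last Sunday of its month (at least one falls on the 29th or later, ruling out '4th Sunday').
Last Sunday of May 2007: May 27 2007.
June 2007 ends with Sunday Jun 24 2007.
July 2007 ends with Sunday Jul 29 2007.
August 2007 ends with Sunday Aug 26 2007.
Last Sunday of September 2007: Sep 30 2007.
Last Sunday of October 2007: Oct 28 2007.
November 2007 ends with Sunday Nov 25 2007.

Nov 25 2007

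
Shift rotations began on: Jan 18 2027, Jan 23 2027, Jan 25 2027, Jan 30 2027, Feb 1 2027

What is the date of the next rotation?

Feb 6 2027

Gaps: 5, 2, 5, 2 days — not constant, but cyclic with period 2.
The events fall on every Monday and Saturday.
The following Saturday is Feb 6 2027.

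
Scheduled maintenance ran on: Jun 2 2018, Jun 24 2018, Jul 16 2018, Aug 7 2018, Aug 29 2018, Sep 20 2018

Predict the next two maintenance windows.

Oct 12 2018, Nov 3 2018

The spacing is 22, 22, 22, 22, 22 days — always 22 days.
Sep 20 2018 + 22 days = Oct 12 2018.
Oct 12 2018 + 22 days = Nov 3 2018.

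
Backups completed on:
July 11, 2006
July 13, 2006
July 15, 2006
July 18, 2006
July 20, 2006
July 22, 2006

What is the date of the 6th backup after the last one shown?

August 5, 2006

Gaps: 2, 2, 3, 2, 2 days — not constant, but cyclic with period 3.
The events fall on every Tuesday, Thursday and Saturday.
The following Tuesday is July 25, 2006.
The following Thursday is July 27, 2006.
The following Saturday is July 29, 2006.
The following Tuesday is August 1, 2006.
The following Thursday is August 3, 2006.
Next Saturday: August 5, 2006.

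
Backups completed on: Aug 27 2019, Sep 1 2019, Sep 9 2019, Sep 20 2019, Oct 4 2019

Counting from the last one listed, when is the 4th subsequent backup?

Dec 29 2019

Gaps: 5, 8, 11, 14 days — each gap is 3 larger than the previous one.
Next gap: 17 days. Oct 4 2019 + 17 days = Oct 21 2019.
Next gap: 20 days. Oct 21 2019 + 20 days = Nov 10 2019.
Next gap: 23 days. Nov 10 2019 + 23 days = Dec 3 2019.
Next gap: 26 days. Dec 3 2019 + 26 days = Dec 29 2019.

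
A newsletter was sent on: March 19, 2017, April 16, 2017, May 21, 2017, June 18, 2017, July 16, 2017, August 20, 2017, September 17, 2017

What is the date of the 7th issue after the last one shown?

These are Sundays at 28- or 35-day spacing (28, 35, 28, 28, 35, 28).
The pattern: 3rd Sunday of the month.
3rd Sunday of October 2017: October 15, 2017.
November 2017 — 3rd Sunday is November 19, 2017.
3rd Sunday of December 2017: December 17, 2017.
3rd Sunday of January 2018: January 21, 2018.
3rd Sunday of February 2018: February 18, 2018.
March 2018 — 3rd Sunday is March 18, 2018.
April 2018 — 3rd Sunday is April 15, 2018.

April 15, 2018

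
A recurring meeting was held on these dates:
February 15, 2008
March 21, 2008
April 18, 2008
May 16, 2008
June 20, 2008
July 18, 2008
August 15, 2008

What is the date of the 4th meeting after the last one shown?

December 19, 2008

Gaps: 35, 28, 28, 35, 28, 28 days — a mix of 28 and 35. Every date is a Friday.
Each is the 3rd Friday of its month.
3rd Friday of September 2008: September 19, 2008.
3rd Friday of October 2008: October 17, 2008.
3rd Friday of November 2008: November 21, 2008.
3rd Friday of December 2008: December 19, 2008.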